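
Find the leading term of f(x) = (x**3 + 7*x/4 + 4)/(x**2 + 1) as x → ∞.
x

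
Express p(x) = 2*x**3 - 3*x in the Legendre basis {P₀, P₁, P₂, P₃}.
(-9/5)P₁ + (4/5)P₃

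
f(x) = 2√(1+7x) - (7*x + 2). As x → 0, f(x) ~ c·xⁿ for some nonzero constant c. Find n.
2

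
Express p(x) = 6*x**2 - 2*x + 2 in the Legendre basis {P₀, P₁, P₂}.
(4)P₀ + (-2)P₁ + (4)P₂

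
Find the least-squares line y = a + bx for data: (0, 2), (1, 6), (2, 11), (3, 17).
a = 3/2, b = 5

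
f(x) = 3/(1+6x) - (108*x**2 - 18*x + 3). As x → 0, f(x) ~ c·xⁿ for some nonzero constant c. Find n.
3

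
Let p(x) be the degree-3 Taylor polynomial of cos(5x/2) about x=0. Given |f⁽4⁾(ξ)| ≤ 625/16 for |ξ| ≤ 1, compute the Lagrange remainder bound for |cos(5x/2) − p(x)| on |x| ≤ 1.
625/384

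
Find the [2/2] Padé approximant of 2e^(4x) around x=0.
(8*x**2/3 + 4*x + 2)/(4*x**2/3 - 2*x + 1)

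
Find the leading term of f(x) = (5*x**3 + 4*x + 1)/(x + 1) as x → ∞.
5*x**2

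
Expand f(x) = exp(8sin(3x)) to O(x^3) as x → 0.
1 + 24*x + 288*x**2 + O(x**3)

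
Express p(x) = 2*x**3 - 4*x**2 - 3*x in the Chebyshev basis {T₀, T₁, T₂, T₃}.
(-2)T₀ + (-3/2)T₁ + (-2)T₂ + (1/2)T₃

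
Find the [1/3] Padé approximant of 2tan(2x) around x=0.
4*x/(1 - 4*x**2/3)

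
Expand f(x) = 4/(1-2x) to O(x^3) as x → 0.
4 + 8*x + 16*x**2 + O(x**3)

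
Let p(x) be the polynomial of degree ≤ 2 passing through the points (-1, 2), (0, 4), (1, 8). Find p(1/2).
23/4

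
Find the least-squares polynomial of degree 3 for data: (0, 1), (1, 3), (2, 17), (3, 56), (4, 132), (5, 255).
139/126 + (-709/756)x + (73/126)x² + (211/108)x³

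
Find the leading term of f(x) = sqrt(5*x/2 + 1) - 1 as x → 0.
5*x/4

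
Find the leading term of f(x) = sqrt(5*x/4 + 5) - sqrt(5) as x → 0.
sqrt(5)*x/8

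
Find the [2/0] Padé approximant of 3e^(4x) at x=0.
24*x**2 + 12*x + 3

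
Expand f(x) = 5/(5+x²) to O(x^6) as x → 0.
1 - x**2/5 + x**4/25 + O(x**6)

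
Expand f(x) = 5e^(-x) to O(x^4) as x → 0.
5 - 5*x + 5*x**2/2 - 5*x**3/6 + O(x**4)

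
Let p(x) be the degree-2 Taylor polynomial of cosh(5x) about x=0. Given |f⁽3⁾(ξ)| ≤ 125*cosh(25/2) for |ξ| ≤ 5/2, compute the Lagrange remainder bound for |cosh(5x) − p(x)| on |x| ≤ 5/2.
15625*cosh(25/2)/48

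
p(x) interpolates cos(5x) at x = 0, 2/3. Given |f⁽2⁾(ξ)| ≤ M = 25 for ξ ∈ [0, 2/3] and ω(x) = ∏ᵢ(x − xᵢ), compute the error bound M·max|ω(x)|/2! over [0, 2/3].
25/18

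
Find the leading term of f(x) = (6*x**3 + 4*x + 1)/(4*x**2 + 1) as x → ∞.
3*x/2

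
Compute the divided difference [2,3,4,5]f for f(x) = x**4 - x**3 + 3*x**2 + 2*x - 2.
13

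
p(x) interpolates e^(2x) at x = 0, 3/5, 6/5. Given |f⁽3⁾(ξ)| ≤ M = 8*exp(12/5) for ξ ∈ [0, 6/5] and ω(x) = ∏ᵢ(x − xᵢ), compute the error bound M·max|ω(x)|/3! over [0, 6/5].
8*sqrt(3)*exp(12/5)/125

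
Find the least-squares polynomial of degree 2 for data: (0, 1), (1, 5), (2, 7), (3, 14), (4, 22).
51/35 + (97/70)x + (13/14)x²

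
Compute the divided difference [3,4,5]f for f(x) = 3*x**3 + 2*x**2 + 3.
38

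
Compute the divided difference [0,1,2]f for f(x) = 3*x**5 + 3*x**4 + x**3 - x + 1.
69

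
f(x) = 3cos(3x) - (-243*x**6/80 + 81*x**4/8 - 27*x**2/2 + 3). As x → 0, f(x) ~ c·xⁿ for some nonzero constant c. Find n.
8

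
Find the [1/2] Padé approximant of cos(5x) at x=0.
1/(25*x**2/2 + 1)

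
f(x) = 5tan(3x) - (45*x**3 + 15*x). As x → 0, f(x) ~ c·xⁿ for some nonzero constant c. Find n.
5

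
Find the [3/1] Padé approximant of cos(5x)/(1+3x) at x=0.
(625*x**3/72 - 425*x**2/84 - 625*x/252 + 1)/(131*x/252 + 1)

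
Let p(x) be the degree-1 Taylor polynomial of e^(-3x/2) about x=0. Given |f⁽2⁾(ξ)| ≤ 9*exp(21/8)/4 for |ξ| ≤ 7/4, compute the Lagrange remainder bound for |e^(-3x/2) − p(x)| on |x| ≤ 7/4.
441*exp(21/8)/128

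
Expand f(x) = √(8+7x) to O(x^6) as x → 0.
2*sqrt(2) + 7*sqrt(2)*x/8 - 49*sqrt(2)*x**2/256 + 343*sqrt(2)*x**3/4096 - 12005*sqrt(2)*x**4/262144 + 117649*sqrt(2)*x**5/4194304 + O(x**6)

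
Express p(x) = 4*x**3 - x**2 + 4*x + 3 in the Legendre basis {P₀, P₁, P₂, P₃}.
(8/3)P₀ + (32/5)P₁ + (-2/3)P₂ + (8/5)P₃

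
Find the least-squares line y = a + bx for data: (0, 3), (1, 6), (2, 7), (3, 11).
a = 3, b = 5/2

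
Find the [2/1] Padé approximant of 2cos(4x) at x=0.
2 - 16*x**2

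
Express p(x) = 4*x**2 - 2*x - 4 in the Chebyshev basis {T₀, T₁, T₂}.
(-2)T₀ + (-2)T₁ + (2)T₂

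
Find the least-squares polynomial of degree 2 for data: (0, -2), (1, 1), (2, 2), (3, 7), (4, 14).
-52/35 + (13/35)x + (6/7)x²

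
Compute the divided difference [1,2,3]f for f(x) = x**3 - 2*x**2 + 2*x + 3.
4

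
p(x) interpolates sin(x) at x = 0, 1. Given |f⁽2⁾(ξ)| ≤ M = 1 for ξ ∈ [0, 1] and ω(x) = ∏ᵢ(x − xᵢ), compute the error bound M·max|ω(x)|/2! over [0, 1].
1/8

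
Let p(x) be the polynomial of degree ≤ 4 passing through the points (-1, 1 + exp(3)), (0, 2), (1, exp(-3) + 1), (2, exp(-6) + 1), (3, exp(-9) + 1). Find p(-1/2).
(-70*exp(6) - 5 + 28*exp(3) + (268 + 35*exp(3))*exp(9))*exp(-9)/128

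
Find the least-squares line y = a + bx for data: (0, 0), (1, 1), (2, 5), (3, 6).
a = -3/10, b = 11/5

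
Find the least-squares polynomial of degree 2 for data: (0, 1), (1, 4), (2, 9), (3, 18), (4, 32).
46/35 + (6/35)x + (13/7)x²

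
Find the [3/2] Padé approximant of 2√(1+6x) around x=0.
(27*x**3/2 + 81*x**2/2 + 18*x + 2)/(27*x**2/4 + 6*x + 1)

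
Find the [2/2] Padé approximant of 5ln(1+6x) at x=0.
30*x*(3*x + 1)/(6*x**2 + 6*x + 1)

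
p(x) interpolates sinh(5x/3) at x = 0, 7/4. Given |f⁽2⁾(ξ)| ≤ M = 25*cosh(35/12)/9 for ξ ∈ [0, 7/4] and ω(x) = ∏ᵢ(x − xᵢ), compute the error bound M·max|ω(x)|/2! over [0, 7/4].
1225*cosh(35/12)/1152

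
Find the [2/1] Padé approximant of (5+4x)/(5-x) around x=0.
(4*x/5 + 1)/(1 - x/5)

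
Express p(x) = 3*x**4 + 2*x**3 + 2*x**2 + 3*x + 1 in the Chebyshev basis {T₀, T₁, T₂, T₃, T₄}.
(25/8)T₀ + (9/2)T₁ + (5/2)T₂ + (1/2)T₃ + (3/8)T₄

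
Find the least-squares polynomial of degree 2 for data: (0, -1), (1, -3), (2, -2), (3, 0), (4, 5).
-37/35 + (-39/14)x + (15/14)x²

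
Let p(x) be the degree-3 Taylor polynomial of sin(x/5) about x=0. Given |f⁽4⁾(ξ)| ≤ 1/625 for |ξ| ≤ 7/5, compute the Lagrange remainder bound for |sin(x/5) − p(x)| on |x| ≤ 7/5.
2401/9375000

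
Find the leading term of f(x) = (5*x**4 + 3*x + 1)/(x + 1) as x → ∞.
5*x**3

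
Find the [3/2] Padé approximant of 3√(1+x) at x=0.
(3*x**3/32 + 27*x**2/16 + 9*x/2 + 3)/(3*x**2/16 + x + 1)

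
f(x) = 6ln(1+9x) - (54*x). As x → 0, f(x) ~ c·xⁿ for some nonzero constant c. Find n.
2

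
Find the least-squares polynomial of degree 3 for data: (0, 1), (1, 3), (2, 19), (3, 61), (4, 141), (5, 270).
65/63 + (-503/378)x + (317/252)x² + (211/108)x³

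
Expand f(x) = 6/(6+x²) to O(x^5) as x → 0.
1 - x**2/6 + x**4/36 + O(x**5)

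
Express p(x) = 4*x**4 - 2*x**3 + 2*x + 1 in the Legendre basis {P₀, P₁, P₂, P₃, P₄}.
(9/5)P₀ + (4/5)P₁ + (16/7)P₂ + (-4/5)P₃ + (32/35)P₄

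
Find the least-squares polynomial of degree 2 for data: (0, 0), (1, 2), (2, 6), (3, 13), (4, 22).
1/35 + (9/14)x + (17/14)x²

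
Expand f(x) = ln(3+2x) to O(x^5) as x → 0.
log(3) + 2*x/3 - 2*x**2/9 + 8*x**3/81 - 4*x**4/81 + O(x**5)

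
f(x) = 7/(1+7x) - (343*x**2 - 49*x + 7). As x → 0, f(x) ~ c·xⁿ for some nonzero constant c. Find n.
3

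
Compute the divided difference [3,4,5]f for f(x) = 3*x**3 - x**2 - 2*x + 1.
35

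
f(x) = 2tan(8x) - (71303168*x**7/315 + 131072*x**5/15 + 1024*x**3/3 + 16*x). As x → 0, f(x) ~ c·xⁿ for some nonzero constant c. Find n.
9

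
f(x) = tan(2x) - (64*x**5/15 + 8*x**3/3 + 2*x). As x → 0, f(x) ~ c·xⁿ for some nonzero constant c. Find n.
7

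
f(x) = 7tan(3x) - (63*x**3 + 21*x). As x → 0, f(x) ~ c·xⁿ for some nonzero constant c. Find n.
5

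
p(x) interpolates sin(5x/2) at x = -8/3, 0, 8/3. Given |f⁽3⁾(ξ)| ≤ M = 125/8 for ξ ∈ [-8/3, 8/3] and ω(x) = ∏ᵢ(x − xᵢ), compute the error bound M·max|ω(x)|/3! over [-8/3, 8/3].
8000*sqrt(3)/729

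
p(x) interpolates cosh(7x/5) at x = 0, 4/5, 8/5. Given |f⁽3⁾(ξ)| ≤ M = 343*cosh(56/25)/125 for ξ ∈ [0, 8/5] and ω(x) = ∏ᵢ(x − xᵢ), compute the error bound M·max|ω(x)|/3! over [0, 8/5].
21952*sqrt(3)*cosh(56/25)/421875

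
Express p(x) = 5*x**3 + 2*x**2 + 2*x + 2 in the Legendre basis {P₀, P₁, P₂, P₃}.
(8/3)P₀ + (5)P₁ + (4/3)P₂ + (2)P₃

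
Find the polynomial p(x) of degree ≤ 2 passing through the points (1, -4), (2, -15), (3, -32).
-3*x**2 - 2*x + 1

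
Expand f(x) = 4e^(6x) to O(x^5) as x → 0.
4 + 24*x + 72*x**2 + 144*x**3 + 216*x**4 + O(x**5)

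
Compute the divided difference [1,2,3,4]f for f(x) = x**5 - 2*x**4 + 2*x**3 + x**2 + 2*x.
47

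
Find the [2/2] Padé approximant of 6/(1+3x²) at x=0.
6/(3*x**2 + 1)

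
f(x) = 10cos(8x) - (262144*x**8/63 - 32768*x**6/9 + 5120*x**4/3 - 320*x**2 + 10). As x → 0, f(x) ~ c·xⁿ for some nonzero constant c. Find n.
10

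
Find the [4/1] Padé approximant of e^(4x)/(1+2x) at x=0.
(32*x**4/5 + 64*x**3/15 + 24*x**2/5 + 12*x/5 + 1)/(2*x/5 + 1)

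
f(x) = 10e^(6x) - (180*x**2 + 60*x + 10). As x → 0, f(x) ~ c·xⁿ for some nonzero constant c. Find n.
3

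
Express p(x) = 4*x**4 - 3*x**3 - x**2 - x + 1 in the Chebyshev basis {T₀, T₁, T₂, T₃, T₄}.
(2)T₀ + (-13/4)T₁ + (3/2)T₂ + (-3/4)T₃ + (1/2)T₄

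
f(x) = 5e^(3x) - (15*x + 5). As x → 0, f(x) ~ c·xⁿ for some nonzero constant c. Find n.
2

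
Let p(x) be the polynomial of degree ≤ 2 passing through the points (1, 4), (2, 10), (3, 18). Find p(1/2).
7/4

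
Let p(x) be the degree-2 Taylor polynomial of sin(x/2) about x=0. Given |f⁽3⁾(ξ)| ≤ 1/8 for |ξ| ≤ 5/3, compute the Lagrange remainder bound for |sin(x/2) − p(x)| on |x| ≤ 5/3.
125/1296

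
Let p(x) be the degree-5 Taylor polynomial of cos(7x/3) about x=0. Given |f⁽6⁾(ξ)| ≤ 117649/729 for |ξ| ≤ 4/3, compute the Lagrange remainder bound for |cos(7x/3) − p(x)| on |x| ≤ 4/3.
30118144/23914845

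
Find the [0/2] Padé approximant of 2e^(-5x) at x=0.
2/(25*x**2/2 + 5*x + 1)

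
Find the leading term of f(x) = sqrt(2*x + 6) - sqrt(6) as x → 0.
sqrt(6)*x/6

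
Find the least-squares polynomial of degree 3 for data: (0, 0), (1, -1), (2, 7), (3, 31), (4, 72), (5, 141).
-5/63 + (-95/27)x + (227/126)x² + (49/54)x³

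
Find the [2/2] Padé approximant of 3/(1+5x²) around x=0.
3/(5*x**2 + 1)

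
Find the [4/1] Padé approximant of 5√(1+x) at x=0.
(3*x**4/128 - x**3/8 + 9*x**2/8 + 6*x + 5)/(7*x/10 + 1)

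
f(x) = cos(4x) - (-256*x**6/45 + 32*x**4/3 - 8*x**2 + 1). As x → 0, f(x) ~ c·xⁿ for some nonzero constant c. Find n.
8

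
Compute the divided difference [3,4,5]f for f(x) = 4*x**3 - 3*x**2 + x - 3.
45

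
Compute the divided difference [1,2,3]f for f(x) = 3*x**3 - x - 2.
18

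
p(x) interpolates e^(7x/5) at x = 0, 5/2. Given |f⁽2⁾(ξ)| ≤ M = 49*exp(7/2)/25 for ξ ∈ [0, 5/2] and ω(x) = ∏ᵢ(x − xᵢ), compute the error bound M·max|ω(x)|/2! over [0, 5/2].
49*exp(7/2)/32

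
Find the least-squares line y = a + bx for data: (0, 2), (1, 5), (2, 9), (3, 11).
a = 21/10, b = 31/10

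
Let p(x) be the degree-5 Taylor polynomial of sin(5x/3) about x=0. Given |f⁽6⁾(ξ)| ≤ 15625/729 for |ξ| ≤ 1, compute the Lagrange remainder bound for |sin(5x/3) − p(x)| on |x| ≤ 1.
3125/104976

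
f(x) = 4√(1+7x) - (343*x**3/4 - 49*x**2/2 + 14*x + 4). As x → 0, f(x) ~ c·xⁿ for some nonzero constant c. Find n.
4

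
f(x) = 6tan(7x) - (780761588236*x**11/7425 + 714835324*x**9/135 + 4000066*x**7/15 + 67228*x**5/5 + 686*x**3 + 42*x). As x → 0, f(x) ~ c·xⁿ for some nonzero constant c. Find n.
13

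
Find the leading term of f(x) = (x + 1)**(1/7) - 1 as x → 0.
x/7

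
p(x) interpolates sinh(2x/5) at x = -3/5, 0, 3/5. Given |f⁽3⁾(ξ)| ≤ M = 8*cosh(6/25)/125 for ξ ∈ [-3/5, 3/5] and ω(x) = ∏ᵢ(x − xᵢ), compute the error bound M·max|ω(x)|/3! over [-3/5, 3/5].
8*sqrt(3)*cosh(6/25)/15625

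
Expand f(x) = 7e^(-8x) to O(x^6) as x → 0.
7 - 56*x + 224*x**2 - 1792*x**3/3 + 3584*x**4/3 - 28672*x**5/15 + O(x**6)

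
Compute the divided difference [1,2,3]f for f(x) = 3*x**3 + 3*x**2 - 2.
21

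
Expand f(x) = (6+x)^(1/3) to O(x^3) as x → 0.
6**(1/3) + 6**(1/3)*x/18 - 6**(1/3)*x**2/324 + O(x**3)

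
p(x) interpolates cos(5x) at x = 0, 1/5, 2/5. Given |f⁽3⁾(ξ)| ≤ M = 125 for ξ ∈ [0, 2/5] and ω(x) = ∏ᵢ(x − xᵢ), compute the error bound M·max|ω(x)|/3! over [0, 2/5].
sqrt(3)/27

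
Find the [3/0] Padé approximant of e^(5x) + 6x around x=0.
125*x**3/6 + 25*x**2/2 + 11*x + 1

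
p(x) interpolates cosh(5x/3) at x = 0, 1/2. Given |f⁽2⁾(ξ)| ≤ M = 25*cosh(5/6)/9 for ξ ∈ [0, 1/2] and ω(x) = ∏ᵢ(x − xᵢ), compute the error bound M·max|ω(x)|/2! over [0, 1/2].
25*cosh(5/6)/288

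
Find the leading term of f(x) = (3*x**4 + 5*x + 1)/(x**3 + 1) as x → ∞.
3*x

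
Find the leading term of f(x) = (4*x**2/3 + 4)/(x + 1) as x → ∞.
4*x/3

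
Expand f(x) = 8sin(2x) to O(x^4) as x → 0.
16*x - 32*x**3/3 + O(x**4)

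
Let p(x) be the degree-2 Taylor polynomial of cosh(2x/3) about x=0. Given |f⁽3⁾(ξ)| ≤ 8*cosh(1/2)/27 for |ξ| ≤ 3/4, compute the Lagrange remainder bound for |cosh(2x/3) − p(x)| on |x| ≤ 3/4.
cosh(1/2)/48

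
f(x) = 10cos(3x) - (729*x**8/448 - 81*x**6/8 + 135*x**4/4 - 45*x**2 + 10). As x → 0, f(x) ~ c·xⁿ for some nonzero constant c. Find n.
10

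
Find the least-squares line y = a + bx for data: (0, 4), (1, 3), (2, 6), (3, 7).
a = 16/5, b = 6/5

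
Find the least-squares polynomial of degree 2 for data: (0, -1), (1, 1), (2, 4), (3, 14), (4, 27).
-23/35 + (-97/70)x + (29/14)x²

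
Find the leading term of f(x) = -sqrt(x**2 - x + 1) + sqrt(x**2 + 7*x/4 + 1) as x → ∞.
11/8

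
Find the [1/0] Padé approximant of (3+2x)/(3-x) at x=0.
x + 1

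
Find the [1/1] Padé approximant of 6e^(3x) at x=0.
(9*x + 6)/(1 - 3*x/2)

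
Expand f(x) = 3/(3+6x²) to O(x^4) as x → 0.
1 - 2*x**2 + O(x**4)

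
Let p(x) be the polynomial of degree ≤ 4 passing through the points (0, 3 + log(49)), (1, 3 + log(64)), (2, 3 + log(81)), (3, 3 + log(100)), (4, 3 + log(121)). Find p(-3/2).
3 + log(1872797819754501433162325209838239048686050199724979277482993169*11**(59/64)*3**(13/16)*5**(15/16)*7**(3/64)/6805647338418769269267492148635364229120000000000000000000000000)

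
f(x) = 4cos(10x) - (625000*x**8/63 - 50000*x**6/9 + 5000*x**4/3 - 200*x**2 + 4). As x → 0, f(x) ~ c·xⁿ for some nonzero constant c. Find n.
10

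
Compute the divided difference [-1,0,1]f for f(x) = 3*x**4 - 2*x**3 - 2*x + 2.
3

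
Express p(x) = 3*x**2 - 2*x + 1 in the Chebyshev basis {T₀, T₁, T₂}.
(5/2)T₀ + (-2)T₁ + (3/2)T₂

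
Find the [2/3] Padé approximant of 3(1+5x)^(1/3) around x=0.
(175*x**2/6 + 20*x + 3)/(-125*x**3/162 + 25*x**2/6 + 5*x + 1)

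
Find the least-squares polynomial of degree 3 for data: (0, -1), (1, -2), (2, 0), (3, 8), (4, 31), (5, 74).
-10/9 + (158/189)x + (-148/63)x² + (28/27)x³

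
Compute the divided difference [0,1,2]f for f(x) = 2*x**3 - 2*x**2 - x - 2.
4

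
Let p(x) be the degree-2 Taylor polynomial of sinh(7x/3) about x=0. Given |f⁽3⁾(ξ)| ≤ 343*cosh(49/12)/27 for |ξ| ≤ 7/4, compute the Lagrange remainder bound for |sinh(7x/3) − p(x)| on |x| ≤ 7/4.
117649*cosh(49/12)/10368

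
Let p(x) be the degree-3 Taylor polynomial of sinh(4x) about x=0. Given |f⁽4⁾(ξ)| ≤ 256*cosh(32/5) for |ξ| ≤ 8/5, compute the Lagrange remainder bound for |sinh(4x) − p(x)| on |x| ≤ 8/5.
131072*cosh(32/5)/1875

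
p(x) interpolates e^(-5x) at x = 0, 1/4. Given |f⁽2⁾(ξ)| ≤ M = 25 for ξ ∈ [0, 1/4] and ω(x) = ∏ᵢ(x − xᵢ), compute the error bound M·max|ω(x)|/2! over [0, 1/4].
25/128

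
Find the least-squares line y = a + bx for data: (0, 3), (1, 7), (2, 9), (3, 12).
a = 17/5, b = 29/10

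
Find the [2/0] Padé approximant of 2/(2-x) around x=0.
x**2/4 + x/2 + 1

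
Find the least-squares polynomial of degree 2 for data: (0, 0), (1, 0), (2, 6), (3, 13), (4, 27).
-2/35 + (-111/70)x + (29/14)x²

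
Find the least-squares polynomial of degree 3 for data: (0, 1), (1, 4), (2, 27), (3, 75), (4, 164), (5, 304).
95/126 + (-461/756)x + (359/126)x² + (203/108)x³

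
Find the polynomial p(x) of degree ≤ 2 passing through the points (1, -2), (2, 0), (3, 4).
x**2 - x - 2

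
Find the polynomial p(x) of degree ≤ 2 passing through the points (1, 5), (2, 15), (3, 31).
3*x**2 + x + 1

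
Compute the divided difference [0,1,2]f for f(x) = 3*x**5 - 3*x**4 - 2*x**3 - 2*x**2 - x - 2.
16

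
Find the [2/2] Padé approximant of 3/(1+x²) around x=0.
3/(x**2 + 1)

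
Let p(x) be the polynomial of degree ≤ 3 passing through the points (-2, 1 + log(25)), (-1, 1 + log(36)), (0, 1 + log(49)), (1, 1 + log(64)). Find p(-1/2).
-log(5)/8 + 3*log(2)/4 + 1 + 9*log(21)/8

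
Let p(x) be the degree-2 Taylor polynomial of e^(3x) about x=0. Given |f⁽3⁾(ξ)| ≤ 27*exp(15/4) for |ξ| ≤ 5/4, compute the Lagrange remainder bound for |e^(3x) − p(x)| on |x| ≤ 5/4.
1125*exp(15/4)/128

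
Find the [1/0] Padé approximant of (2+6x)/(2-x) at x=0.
7*x/2 + 1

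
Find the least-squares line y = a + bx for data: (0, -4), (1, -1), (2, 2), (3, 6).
a = -21/5, b = 33/10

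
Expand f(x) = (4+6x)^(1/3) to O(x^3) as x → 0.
2**(2/3) + 2**(2/3)*x/2 - 2**(2/3)*x**2/4 + O(x**3)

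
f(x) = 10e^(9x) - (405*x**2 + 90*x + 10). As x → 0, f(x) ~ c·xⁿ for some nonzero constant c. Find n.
3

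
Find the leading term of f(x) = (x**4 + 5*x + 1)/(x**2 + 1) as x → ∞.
x**2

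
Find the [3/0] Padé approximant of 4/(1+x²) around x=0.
4 - 4*x**2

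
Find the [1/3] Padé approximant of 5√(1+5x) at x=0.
(175*x/8 + 5)/(125*x**3/64 - 25*x**2/16 + 15*x/8 + 1)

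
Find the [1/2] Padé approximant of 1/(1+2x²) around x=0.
1/(2*x**2 + 1)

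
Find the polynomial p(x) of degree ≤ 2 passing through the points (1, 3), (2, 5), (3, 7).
2*x + 1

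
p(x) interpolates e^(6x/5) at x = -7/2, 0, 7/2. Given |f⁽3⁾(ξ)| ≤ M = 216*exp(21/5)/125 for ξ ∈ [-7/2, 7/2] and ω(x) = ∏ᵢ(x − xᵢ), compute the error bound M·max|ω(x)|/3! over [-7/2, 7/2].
343*sqrt(3)*exp(21/5)/125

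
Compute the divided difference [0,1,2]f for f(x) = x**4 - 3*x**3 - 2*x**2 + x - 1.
-4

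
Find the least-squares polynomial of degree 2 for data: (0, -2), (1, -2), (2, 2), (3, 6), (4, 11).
-83/35 + (19/35)x + (5/7)x²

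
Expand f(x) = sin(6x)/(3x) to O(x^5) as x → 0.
2 - 12*x**2 + 108*x**4/5 + O(x**5)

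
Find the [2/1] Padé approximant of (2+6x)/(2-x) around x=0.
(3*x + 1)/(1 - x/2)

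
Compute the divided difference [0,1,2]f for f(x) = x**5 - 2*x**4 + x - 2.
1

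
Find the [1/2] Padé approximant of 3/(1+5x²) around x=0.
3/(5*x**2 + 1)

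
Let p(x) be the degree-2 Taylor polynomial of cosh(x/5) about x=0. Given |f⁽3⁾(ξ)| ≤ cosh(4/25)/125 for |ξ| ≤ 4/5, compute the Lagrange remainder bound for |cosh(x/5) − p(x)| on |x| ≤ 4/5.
32*cosh(4/25)/46875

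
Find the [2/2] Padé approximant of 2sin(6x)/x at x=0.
(12 - 252*x**2/5)/(9*x**2/5 + 1)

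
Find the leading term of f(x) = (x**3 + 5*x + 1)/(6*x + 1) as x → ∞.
x**2/6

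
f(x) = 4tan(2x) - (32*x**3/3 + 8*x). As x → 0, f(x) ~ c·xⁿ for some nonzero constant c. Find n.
5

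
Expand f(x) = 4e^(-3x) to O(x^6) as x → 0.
4 - 12*x + 18*x**2 - 18*x**3 + 27*x**4/2 - 81*x**5/10 + O(x**6)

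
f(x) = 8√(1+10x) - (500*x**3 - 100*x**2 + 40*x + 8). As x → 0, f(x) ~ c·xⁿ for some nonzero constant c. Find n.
4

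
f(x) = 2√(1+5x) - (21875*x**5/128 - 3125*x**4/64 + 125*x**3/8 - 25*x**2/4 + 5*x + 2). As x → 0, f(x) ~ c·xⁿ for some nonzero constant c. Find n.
6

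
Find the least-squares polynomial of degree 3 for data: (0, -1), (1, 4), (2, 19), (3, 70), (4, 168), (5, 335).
-95/126 + (341/108)x + (-601/252)x² + (82/27)x³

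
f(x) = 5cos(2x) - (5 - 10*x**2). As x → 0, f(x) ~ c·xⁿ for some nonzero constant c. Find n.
4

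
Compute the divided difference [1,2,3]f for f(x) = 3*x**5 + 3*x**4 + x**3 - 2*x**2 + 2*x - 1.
349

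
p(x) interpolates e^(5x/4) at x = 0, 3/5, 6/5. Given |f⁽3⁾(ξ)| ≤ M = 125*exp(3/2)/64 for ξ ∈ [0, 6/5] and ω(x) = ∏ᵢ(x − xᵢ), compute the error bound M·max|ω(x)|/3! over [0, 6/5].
sqrt(3)*exp(3/2)/64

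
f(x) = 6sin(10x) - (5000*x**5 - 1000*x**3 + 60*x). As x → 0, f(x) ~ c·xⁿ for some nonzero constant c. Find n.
7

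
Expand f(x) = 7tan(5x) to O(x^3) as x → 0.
35*x + O(x**3)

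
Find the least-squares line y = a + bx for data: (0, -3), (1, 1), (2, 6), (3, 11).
a = -33/10, b = 47/10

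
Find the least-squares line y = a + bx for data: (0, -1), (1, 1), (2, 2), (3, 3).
a = -7/10, b = 13/10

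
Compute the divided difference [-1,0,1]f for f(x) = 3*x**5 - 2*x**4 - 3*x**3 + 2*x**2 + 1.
0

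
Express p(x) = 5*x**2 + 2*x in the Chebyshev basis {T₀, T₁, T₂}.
(5/2)T₀ + (2)T₁ + (5/2)T₂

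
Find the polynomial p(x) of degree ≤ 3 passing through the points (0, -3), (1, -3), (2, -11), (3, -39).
-2*x**3 + 2*x**2 - 3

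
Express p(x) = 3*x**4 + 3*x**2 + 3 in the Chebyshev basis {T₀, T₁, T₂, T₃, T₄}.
(45/8)T₀ + (3)T₂ + (3/8)T₄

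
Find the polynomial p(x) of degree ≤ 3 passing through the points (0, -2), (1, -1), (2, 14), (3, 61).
3*x**3 - 2*x**2 - 2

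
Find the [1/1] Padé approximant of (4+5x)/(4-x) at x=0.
(5*x/4 + 1)/(1 - x/4)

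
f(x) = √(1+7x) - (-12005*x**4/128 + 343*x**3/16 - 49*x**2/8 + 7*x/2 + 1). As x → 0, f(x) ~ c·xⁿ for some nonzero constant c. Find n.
5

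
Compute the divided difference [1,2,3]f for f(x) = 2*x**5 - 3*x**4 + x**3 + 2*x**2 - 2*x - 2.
113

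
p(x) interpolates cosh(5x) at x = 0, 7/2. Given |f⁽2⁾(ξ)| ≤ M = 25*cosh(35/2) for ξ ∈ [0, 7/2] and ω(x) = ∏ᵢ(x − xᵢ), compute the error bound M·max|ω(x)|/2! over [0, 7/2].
1225*cosh(35/2)/32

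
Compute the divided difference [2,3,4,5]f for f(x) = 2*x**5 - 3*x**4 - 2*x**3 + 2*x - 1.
206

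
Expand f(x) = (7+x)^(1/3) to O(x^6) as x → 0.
7**(1/3) + 7**(1/3)*x/21 - 7**(1/3)*x**2/441 + 5*7**(1/3)*x**3/27783 - 10*7**(1/3)*x**4/583443 + 22*7**(1/3)*x**5/12252303 + O(x**6)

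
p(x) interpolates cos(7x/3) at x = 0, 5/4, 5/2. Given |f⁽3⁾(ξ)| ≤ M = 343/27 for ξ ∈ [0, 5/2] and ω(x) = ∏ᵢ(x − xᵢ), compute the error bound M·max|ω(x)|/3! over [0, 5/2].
42875*sqrt(3)/46656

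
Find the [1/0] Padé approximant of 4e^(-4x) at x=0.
4 - 16*x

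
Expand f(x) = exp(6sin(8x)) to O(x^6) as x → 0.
1 + 48*x + 1152*x**2 + 17920*x**3 + 196608*x**4 + 7675904*x**5/5 + O(x**6)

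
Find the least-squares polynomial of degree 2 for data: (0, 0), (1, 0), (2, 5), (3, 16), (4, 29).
-8/35 + (-61/35)x + (16/7)x²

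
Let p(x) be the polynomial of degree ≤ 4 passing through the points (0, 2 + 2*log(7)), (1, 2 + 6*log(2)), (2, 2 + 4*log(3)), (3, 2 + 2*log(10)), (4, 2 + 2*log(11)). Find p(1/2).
2 + log(128*11**(59/64)*3**(13/16)*5**(7/16)*7**(35/64)/297)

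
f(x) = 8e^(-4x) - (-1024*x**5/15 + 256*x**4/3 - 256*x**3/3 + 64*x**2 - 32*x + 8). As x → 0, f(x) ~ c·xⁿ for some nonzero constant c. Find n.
6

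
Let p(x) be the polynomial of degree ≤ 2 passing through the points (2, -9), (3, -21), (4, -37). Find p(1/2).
3/2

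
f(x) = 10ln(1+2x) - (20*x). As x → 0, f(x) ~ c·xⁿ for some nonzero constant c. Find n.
2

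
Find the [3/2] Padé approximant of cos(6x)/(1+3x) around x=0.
(36*x**3 - 12*x**2 - 3*x + 1)/(1 - 3*x**2)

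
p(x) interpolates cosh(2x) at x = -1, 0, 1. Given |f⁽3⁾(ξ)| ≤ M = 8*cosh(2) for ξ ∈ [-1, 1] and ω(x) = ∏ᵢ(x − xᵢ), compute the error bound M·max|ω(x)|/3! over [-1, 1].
8*sqrt(3)*cosh(2)/27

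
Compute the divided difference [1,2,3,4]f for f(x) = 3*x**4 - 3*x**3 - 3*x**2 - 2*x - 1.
27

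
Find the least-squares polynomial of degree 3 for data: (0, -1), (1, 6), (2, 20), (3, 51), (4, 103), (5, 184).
-8/9 + (850/189)x + (107/126)x² + (61/54)x³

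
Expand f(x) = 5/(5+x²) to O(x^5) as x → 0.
1 - x**2/5 + x**4/25 + O(x**5)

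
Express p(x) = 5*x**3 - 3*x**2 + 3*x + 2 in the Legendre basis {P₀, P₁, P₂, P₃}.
P₀ + (6)P₁ + (-2)P₂ + (2)P₃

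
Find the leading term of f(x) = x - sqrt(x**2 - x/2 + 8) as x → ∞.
1/4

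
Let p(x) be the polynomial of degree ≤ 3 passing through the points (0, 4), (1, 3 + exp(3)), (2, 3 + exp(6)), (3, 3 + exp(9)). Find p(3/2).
-exp(9)/16 + 47/16 + 9*exp(3)/16 + 9*exp(6)/16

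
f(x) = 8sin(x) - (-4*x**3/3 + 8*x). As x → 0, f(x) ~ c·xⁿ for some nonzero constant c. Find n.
5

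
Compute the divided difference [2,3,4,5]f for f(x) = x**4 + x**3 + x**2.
15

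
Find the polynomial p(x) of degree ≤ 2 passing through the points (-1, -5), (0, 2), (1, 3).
-3*x**2 + 4*x + 2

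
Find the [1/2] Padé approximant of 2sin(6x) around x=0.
12*x/(6*x**2 + 1)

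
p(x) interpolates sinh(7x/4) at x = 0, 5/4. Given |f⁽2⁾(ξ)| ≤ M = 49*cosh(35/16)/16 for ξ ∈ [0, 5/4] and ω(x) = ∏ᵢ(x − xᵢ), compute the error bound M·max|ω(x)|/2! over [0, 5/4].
1225*cosh(35/16)/2048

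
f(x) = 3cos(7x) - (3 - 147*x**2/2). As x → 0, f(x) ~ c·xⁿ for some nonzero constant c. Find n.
4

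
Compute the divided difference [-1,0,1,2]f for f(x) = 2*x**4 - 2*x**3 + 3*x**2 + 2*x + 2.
2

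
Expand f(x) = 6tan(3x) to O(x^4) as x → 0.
18*x + 54*x**3 + O(x**4)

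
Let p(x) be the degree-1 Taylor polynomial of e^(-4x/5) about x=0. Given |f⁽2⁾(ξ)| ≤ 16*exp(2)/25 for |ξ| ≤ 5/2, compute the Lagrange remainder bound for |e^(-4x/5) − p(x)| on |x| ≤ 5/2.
2*exp(2)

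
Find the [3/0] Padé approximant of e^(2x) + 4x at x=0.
4*x**3/3 + 2*x**2 + 6*x + 1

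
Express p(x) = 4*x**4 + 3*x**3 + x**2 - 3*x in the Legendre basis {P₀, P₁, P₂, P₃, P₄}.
(17/15)P₀ + (-6/5)P₁ + (62/21)P₂ + (6/5)P₃ + (32/35)P₄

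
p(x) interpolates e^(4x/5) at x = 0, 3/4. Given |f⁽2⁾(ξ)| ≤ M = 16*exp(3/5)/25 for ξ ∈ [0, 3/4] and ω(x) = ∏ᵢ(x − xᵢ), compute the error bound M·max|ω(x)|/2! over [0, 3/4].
9*exp(3/5)/200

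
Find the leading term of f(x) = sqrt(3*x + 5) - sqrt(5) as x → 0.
3*sqrt(5)*x/10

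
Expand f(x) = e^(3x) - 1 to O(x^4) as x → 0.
3*x + 9*x**2/2 + 9*x**3/2 + O(x**4)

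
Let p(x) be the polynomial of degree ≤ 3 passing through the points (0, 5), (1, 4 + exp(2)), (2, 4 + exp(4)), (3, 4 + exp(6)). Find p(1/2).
-5*exp(4)/16 + 69/16 + 15*exp(2)/16 + exp(6)/16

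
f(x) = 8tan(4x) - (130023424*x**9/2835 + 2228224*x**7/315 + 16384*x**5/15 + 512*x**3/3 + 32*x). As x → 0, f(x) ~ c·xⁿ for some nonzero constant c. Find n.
11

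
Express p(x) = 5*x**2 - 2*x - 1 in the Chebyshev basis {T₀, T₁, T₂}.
(3/2)T₀ + (-2)T₁ + (5/2)T₂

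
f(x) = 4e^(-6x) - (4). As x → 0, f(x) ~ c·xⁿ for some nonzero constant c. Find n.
1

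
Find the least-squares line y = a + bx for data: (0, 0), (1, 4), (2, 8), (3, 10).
a = 2/5, b = 17/5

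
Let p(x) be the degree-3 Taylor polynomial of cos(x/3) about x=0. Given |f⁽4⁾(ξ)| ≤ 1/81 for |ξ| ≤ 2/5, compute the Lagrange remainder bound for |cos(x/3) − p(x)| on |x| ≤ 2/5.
2/151875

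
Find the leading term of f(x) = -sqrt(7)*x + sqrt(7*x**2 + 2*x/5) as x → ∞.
sqrt(7)/35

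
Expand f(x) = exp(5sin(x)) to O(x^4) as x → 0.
1 + 5*x + 25*x**2/2 + 20*x**3 + O(x**4)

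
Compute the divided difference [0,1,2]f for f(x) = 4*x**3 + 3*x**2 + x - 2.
15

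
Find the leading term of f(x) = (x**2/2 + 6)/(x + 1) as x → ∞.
x/2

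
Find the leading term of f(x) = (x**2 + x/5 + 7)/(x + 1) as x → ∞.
x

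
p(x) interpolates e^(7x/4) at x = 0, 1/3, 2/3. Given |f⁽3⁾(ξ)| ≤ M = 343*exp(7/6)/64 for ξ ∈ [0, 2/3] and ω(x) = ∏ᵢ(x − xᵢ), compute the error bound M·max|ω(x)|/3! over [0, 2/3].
343*sqrt(3)*exp(7/6)/46656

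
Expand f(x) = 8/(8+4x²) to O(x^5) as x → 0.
1 - x**2/2 + x**4/4 + O(x**5)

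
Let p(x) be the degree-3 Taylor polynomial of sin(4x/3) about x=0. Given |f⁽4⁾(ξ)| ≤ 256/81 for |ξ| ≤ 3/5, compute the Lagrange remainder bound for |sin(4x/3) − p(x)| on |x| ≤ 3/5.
32/1875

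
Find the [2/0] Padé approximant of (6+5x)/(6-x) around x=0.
x**2/6 + x + 1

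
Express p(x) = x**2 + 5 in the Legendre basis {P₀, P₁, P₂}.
(16/3)P₀ + (2/3)P₂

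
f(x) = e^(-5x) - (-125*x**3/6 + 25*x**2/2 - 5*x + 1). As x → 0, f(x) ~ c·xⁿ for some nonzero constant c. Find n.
4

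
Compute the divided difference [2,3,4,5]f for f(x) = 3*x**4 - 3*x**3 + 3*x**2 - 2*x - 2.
39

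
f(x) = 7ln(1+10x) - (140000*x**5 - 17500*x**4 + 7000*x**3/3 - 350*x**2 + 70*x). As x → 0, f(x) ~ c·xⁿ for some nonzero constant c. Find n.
6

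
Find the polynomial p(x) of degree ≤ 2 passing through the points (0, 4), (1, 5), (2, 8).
x**2 + 4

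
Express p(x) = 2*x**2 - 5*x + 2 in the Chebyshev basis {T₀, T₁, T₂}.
(3)T₀ + (-5)T₁ + T₂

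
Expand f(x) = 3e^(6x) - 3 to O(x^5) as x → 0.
18*x + 54*x**2 + 108*x**3 + 162*x**4 + O(x**5)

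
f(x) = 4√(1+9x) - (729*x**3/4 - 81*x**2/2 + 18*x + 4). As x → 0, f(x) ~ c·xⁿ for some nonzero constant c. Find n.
4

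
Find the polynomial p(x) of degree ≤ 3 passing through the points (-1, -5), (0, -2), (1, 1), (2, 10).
x**3 + 2*x - 2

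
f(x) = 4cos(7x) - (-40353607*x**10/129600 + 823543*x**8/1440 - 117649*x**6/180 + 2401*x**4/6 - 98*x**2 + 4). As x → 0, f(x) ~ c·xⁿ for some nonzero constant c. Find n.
12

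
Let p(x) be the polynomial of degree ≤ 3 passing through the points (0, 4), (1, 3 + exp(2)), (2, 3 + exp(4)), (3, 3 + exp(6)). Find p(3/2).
-exp(6)/16 + 47/16 + 9*exp(2)/16 + 9*exp(4)/16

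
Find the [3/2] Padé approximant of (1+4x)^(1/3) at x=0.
(448*x**3/405 + 112*x**2/15 + 28*x/5 + 1)/(32*x**2/9 + 64*x/15 + 1)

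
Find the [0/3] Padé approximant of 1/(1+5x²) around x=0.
1/(5*x**2 + 1)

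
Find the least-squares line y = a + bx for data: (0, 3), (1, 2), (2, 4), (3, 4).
a = 5/2, b = 1/2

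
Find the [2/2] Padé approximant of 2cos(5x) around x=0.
(2 - 125*x**2/6)/(25*x**2/12 + 1)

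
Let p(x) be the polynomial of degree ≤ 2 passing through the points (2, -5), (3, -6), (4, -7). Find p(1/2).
-7/2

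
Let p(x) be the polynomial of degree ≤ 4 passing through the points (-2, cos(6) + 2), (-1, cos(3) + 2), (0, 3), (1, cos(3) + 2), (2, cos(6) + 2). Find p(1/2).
5*cos(3)/16 - cos(6)/64 + 173/64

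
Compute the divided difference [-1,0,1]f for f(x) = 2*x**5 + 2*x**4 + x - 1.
2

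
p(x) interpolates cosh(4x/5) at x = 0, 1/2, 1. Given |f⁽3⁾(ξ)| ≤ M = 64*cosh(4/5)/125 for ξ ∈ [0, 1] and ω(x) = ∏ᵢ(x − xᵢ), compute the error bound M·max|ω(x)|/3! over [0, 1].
8*sqrt(3)*cosh(4/5)/3375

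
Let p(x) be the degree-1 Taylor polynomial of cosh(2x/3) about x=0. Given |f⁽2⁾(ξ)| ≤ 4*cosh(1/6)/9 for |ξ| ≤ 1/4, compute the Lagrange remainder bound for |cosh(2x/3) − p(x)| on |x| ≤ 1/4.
cosh(1/6)/72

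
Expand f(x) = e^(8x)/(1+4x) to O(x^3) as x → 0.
1 + 4*x + 16*x**2 + O(x**3)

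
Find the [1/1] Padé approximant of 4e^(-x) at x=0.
(4 - 2*x)/(x/2 + 1)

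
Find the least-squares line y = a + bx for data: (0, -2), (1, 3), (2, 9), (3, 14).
a = -21/10, b = 27/5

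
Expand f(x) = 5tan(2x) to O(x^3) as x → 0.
10*x + O(x**3)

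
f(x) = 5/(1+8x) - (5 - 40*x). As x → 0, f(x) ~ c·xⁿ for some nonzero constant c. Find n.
2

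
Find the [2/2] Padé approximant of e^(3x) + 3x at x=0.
(15*x**2/4 + 6*x + 1)/(1 - 3*x**2/4)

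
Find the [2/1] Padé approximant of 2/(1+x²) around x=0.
2 - 2*x**2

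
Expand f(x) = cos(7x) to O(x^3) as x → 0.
1 - 49*x**2/2 + O(x**3)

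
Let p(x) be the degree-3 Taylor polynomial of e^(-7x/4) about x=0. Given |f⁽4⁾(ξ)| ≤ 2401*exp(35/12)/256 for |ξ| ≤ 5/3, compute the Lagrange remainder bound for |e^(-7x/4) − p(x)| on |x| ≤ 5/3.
1500625*exp(35/12)/497664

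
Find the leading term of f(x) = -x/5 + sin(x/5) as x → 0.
-x**3/750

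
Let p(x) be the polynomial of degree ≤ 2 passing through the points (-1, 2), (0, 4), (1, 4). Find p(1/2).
17/4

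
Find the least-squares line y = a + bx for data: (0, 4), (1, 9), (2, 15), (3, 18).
a = 43/10, b = 24/5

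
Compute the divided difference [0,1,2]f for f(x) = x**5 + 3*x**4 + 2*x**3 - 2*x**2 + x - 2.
40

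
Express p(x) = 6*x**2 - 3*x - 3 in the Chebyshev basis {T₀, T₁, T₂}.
(-3)T₁ + (3)T₂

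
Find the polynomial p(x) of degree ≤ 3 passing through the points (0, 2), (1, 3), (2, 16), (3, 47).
x**3 + 3*x**2 - 3*x + 2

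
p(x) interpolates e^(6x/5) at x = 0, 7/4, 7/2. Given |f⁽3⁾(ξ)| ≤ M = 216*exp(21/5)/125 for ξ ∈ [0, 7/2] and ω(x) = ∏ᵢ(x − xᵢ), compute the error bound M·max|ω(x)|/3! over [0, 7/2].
343*sqrt(3)*exp(21/5)/1000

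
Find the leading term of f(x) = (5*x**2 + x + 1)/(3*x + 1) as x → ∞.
5*x/3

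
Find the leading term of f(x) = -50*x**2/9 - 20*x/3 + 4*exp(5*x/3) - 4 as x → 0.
250*x**3/81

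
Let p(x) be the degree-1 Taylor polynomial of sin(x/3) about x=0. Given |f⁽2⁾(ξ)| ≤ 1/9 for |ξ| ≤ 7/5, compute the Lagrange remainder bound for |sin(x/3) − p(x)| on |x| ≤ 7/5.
49/450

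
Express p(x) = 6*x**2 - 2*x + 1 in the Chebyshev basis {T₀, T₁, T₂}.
(4)T₀ + (-2)T₁ + (3)T₂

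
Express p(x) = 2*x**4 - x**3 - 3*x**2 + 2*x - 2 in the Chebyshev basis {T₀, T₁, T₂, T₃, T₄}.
(-11/4)T₀ + (5/4)T₁ + (-1/2)T₂ + (-1/4)T₃ + (1/4)T₄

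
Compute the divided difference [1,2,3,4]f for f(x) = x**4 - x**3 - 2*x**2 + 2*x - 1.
9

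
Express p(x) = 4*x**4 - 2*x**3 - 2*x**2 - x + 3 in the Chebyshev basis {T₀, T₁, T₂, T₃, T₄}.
(7/2)T₀ + (-5/2)T₁ + T₂ + (-1/2)T₃ + (1/2)T₄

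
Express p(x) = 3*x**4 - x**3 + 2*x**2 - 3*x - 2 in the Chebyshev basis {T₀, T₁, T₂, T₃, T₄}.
(1/8)T₀ + (-15/4)T₁ + (5/2)T₂ + (-1/4)T₃ + (3/8)T₄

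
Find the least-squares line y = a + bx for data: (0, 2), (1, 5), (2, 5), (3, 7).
a = 5/2, b = 3/2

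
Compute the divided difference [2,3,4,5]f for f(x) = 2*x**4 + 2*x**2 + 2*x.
28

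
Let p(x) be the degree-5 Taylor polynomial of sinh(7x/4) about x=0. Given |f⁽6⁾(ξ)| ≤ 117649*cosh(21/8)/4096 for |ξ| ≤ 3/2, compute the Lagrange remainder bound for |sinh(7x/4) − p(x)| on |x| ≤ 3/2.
9529569*cosh(21/8)/20971520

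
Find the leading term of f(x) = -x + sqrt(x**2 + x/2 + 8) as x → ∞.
1/4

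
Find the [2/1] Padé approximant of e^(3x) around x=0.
(3*x**2/2 + 2*x + 1)/(1 - x)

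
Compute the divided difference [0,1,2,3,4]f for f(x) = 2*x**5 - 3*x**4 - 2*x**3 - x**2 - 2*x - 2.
17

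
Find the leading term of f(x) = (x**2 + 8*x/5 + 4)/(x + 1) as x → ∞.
x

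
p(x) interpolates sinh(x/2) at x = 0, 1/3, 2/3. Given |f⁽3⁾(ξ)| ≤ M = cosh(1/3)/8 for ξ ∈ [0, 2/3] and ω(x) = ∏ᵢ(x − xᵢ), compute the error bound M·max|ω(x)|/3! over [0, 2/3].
sqrt(3)*cosh(1/3)/5832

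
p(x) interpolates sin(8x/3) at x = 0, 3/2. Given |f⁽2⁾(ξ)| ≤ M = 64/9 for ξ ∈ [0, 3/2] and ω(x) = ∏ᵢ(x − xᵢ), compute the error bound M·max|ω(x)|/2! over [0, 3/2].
2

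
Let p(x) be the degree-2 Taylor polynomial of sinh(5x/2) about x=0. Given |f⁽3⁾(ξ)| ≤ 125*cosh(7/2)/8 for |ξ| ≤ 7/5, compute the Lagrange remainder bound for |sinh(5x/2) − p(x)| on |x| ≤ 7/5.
343*cosh(7/2)/48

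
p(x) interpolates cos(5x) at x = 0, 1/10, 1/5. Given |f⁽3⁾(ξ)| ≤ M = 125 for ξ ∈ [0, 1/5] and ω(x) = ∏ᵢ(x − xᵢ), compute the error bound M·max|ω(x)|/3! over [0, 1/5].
sqrt(3)/216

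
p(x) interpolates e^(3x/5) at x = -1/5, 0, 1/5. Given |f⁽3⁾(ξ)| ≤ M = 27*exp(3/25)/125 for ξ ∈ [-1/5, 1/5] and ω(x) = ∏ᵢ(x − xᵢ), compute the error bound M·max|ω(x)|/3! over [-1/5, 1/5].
sqrt(3)*exp(3/25)/15625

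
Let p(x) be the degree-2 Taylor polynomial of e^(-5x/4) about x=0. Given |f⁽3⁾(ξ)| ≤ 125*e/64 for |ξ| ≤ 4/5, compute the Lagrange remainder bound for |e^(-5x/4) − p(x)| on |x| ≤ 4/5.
e/6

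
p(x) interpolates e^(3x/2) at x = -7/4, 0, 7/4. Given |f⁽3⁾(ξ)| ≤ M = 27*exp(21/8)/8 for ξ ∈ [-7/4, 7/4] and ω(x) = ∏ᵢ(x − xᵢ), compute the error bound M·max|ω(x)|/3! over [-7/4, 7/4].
343*sqrt(3)*exp(21/8)/512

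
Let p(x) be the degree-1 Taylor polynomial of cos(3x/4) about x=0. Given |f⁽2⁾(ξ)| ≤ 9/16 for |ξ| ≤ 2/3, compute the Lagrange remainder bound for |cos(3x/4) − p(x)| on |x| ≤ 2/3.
1/8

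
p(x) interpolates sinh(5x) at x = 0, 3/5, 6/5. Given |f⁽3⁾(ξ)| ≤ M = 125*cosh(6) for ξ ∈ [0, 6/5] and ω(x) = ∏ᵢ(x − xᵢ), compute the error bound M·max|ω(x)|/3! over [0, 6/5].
sqrt(3)*cosh(6)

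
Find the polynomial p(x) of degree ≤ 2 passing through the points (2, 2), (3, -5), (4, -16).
-2*x**2 + 3*x + 4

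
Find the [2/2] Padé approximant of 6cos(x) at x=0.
(6 - 5*x**2/2)/(x**2/12 + 1)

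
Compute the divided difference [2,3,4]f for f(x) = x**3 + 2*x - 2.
9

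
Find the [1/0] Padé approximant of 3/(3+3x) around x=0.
1 - x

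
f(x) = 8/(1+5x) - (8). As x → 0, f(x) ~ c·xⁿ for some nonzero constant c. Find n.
1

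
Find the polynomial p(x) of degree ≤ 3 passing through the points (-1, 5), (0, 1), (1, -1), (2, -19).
-3*x**3 + x**2 + 1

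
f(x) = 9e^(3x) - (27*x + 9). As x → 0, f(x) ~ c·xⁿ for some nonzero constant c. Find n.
2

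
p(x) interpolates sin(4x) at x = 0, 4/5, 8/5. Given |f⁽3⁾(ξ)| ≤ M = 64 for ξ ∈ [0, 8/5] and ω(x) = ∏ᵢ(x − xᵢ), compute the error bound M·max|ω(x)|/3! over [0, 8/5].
4096*sqrt(3)/3375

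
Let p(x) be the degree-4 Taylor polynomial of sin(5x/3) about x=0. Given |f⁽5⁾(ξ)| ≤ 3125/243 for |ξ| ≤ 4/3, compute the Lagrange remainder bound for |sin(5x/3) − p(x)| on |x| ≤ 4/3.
80000/177147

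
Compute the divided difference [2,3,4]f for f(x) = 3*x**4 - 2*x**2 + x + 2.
163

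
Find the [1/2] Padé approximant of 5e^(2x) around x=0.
(10*x/3 + 5)/(2*x**2/3 - 4*x/3 + 1)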